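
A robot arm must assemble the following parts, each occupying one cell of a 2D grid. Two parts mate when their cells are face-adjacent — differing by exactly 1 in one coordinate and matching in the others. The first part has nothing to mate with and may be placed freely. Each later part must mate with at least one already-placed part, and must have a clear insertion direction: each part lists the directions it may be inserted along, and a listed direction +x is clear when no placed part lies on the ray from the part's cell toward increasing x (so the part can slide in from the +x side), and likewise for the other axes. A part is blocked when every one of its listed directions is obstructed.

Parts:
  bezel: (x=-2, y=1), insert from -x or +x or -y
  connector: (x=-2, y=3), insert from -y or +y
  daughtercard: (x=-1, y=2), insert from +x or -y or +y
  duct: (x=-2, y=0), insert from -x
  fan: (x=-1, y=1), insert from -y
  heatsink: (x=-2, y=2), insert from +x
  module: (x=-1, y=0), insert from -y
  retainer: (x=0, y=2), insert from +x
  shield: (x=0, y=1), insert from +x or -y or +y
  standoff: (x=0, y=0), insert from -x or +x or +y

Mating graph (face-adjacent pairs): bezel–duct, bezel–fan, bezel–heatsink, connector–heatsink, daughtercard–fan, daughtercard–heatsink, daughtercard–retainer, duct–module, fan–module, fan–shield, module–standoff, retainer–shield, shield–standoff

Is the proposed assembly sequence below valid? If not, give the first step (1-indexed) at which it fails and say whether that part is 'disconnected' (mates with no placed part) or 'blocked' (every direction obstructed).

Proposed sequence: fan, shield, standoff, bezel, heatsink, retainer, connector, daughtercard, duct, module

Valid

1. fan@(-1, 1) [-y clear] — {fan}
2. shield@(0, 1) [+x clear] — {fan, shield}
3. standoff@(0, 0) [-x clear] — {fan, shield, standoff}
4. bezel@(-2, 1) [-x clear] — {bezel, fan, shield, standoff}
5. heatsink@(-2, 2) [+x clear] — {bezel, fan, heatsink, shield, standoff}
6. retainer@(0, 2) [+x clear] — {bezel, fan, heatsink, retainer, shield, standoff}
7. connector@(-2, 3) [+y clear] — {bezel, connector, fan, heatsink, retainer, shield, standoff}
8. daughtercard@(-1, 2) [+y clear] — {bezel, connector, daughtercard, fan, heatsink, retainer, shield, standoff}
9. duct@(-2, 0) [-x clear] — {bezel, connector, daughtercard, duct, fan, heatsink, retainer, shield, standoff}
10. module@(-1, 0) [-y clear] — {bezel, connector, daughtercard, duct, fan, heatsink, module, retainer, shield, standoff}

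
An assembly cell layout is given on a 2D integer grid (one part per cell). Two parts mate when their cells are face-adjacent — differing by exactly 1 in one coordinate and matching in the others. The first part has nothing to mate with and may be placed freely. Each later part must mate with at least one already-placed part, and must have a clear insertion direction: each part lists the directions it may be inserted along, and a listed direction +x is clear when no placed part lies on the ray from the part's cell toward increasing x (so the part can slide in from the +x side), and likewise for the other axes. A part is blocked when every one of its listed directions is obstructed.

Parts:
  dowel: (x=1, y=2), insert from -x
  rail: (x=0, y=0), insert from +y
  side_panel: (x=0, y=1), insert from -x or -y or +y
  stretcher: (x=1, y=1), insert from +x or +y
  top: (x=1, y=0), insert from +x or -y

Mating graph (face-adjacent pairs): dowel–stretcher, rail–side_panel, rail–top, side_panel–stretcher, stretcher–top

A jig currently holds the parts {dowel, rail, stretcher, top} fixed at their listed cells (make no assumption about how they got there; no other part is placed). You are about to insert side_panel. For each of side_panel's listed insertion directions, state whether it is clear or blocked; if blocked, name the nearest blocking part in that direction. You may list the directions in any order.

+y: clear; -x: clear; -y: blocked by rail

-x: ray from side_panel(0, 1) has no placed part ⇒ clear
-y: nearest on ray is rail@(0, 0) ⇒ blocked
+y: ray from side_panel(0, 1) has no placed part ⇒ clear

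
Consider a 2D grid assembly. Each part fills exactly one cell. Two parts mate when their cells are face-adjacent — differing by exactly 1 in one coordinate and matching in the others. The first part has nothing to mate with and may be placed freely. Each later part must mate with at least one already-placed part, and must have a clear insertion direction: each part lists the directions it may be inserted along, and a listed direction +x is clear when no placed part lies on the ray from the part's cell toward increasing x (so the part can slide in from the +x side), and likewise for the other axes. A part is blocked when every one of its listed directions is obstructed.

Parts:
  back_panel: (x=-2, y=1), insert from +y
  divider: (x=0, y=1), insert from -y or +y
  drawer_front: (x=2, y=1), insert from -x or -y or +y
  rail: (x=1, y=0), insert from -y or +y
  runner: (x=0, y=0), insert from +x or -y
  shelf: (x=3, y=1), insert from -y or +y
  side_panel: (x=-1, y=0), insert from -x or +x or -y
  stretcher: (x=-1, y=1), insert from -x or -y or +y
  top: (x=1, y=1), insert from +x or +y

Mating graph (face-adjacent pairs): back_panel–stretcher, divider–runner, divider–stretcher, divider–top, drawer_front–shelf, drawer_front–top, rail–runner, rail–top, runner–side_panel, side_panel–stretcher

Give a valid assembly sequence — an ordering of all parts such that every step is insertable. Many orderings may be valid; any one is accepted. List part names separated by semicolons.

1. rail@(1, 0) [-y clear] — {rail}
2. runner@(0, 0) [-y clear] — {rail, runner}
3. divider@(0, 1) [+y clear] — {divider, rail, runner}
4. side_panel@(-1, 0) [-x clear] — {divider, rail, runner, side_panel}
5. top@(1, 1) [+x clear] — {divider, rail, runner, side_panel, top}
6. drawer_front@(2, 1) [-y clear] — {divider, drawer_front, rail, runner, side_panel, top}
7. shelf@(3, 1) [-y clear] — {divider, drawer_front, rail, runner, shelf, side_panel, top}
8. stretcher@(-1, 1) [-x clear] — {divider, drawer_front, rail, runner, shelf, side_panel, stretcher, top}
9. back_panel@(-2, 1) [+y clear] — {back_panel, divider, drawer_front, rail, runner, shelf, side_panel, stretcher, top}

rail; runner; divider; side_panel; top; drawer_front; shelf; stretcher; back_panel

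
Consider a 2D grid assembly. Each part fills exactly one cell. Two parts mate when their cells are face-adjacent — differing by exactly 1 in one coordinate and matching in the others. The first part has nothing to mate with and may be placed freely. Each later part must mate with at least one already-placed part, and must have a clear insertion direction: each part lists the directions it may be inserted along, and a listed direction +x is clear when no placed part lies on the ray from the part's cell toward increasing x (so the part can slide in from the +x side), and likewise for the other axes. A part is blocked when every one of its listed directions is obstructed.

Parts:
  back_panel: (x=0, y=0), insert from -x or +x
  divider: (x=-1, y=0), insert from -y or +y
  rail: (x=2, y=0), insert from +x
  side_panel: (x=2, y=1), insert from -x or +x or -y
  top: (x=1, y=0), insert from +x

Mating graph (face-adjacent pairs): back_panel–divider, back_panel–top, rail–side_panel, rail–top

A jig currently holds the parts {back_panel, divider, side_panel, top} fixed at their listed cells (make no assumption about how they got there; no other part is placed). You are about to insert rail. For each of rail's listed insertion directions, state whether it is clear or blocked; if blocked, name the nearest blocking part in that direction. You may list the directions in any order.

+x: clear

+x: ray from rail(2, 0) has no placed part ⇒ clear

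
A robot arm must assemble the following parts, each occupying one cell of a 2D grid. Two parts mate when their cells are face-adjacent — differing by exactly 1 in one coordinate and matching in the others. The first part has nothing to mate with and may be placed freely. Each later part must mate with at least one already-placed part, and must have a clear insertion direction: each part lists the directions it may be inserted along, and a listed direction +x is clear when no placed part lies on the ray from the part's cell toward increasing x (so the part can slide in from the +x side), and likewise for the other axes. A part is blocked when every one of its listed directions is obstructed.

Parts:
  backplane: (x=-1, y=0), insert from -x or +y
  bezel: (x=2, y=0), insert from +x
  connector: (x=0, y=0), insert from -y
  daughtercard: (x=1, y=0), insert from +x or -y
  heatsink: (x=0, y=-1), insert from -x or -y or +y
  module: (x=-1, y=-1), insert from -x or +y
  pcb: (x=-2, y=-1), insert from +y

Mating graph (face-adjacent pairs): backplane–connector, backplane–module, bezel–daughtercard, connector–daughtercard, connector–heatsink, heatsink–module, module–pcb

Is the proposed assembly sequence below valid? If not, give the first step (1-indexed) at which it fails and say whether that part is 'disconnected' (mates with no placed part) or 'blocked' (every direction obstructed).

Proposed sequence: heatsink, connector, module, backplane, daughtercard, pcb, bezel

Invalid at step 2 (blocked)

1. heatsink@(0, -1) [-x clear] — {heatsink}
2. connector@(0, 0) — -y all obstructed ⇒ blocked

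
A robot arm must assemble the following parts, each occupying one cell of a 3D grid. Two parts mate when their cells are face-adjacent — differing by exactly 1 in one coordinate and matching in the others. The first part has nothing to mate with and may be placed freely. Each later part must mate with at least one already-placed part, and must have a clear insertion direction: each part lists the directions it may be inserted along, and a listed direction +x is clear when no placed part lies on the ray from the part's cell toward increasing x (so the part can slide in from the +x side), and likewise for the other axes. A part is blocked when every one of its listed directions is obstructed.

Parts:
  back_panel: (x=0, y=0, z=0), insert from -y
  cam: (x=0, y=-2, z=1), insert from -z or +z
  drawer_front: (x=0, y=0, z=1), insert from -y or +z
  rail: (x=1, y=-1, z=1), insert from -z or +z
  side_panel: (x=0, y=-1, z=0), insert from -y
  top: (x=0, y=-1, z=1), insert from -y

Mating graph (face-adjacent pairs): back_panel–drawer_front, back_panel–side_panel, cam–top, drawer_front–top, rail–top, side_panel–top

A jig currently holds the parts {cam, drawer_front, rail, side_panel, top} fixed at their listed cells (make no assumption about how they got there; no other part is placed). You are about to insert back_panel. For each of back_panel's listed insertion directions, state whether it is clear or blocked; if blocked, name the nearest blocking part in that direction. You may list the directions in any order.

-y: nearest on ray is side_panel@(0, -1, 0) ⇒ blocked

-y: blocked by side_panel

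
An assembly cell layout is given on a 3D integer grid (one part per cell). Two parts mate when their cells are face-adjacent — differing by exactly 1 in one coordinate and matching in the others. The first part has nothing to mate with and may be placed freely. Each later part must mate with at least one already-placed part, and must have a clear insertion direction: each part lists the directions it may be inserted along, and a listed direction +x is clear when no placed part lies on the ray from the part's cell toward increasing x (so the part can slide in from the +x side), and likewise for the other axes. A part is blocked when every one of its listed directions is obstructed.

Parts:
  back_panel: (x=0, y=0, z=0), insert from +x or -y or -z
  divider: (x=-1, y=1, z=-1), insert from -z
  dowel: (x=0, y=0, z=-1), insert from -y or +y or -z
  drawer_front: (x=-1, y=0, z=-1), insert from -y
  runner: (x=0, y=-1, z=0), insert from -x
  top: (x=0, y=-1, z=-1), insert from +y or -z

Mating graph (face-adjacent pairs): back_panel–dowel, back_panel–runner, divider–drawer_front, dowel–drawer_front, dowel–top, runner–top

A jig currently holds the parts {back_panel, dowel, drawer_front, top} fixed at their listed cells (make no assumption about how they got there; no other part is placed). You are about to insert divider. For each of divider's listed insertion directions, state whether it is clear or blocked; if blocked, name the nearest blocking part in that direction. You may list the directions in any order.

-z: ray from divider(-1, 1, -1) has no placed part ⇒ clear

-z: clear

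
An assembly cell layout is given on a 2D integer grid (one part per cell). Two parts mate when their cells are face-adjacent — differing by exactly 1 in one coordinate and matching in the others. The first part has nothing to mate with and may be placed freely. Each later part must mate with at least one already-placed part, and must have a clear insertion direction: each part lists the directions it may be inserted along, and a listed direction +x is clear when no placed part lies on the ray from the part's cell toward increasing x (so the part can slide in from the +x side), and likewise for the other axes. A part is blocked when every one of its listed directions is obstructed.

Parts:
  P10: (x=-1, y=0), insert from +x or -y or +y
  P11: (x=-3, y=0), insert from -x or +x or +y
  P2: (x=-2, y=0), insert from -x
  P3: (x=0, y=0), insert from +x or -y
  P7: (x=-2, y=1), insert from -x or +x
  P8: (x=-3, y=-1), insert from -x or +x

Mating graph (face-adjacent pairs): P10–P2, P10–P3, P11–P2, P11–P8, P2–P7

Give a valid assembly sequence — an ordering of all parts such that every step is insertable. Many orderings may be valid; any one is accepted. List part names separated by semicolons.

P2; P10; P3; P7; P11; P8

1. P2@(-2, 0) [-x clear] — {P2}
2. P10@(-1, 0) [+x clear] — {P10, P2}
3. P3@(0, 0) [+x clear] — {P10, P2, P3}
4. P7@(-2, 1) [-x clear] — {P10, P2, P3, P7}
5. P11@(-3, 0) [-x clear] — {P10, P11, P2, P3, P7}
6. P8@(-3, -1) [-x clear] — {P10, P11, P2, P3, P7, P8}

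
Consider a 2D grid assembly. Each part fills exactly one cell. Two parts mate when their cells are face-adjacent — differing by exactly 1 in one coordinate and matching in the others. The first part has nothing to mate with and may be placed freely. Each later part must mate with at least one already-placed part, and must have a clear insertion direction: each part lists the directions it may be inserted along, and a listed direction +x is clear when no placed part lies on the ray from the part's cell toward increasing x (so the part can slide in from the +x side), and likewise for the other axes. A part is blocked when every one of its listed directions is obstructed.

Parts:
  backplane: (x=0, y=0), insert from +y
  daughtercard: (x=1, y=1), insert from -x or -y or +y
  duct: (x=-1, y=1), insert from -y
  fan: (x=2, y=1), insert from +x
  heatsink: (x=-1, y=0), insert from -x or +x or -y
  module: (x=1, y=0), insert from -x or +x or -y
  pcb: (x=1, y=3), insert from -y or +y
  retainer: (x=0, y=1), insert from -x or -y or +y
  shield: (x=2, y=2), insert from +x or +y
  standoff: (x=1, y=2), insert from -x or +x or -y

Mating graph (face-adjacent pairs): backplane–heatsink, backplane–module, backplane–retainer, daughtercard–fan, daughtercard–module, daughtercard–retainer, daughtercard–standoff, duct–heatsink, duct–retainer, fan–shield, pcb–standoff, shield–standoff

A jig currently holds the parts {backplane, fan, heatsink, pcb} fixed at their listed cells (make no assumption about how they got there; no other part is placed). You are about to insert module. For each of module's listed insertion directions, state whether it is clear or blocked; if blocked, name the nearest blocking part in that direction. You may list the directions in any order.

-x: nearest on ray is backplane@(0, 0) ⇒ blocked
+x: ray from module(1, 0) has no placed part ⇒ clear
-y: ray from module(1, 0) has no placed part ⇒ clear

+x: clear; -x: blocked by backplane; -y: clear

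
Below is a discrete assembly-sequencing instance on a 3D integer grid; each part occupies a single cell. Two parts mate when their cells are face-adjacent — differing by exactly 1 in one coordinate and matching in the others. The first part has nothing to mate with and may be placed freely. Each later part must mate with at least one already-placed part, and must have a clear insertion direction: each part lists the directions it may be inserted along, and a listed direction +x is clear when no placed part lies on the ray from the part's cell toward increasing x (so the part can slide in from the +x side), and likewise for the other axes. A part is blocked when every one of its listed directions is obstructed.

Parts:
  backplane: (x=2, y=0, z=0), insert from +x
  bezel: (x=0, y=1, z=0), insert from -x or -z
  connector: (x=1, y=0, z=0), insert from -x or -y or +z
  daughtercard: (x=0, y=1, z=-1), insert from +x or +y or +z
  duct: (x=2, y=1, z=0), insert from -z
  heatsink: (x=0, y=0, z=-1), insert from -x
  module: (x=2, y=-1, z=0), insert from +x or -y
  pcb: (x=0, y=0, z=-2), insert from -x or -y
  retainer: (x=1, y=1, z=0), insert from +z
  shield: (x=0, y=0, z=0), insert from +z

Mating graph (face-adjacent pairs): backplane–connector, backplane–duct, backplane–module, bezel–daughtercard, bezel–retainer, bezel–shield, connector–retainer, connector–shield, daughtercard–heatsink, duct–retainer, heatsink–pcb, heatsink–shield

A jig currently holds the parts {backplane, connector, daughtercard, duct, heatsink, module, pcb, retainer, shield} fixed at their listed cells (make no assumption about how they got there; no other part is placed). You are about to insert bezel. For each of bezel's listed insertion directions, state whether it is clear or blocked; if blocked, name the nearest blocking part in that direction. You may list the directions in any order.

-x: clear; -z: blocked by daughtercard

-x: ray from bezel(0, 1, 0) has no placed part ⇒ clear
-z: nearest on ray is daughtercard@(0, 1, -1) ⇒ blocked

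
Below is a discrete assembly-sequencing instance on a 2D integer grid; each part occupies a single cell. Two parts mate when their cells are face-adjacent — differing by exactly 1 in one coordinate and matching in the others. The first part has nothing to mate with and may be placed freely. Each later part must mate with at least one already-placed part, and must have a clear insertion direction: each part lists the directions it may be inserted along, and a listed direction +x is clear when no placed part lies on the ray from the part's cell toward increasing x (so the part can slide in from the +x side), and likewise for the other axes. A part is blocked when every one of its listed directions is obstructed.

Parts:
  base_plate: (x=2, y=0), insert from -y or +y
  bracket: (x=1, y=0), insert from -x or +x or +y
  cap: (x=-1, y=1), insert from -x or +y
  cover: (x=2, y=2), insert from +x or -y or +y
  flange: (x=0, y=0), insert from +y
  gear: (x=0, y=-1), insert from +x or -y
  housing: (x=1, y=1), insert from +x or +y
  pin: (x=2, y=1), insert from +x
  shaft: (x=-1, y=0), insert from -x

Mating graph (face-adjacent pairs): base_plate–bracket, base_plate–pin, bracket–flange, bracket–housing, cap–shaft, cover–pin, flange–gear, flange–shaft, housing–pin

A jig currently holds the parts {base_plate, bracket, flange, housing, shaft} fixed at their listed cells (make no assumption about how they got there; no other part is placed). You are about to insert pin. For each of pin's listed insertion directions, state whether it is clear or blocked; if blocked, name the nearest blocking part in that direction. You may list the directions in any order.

+x: clear

+x: ray from pin(2, 1) has no placed part ⇒ clear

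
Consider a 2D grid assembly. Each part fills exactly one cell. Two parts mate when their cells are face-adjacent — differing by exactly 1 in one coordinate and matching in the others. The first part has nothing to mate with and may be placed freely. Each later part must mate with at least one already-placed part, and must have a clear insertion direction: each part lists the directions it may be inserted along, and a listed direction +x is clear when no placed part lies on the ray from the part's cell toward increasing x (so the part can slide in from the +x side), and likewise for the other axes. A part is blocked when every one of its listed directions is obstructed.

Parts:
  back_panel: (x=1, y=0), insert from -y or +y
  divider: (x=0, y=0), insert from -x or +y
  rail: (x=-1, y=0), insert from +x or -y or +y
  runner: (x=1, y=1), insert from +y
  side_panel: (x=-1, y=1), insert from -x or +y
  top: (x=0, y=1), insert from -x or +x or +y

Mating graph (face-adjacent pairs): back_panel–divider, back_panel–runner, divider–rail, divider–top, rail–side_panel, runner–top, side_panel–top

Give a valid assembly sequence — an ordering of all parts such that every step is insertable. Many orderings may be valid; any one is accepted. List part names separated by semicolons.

1. back_panel@(1, 0) [-y clear] — {back_panel}
2. runner@(1, 1) [+y clear] — {back_panel, runner}
3. top@(0, 1) [-x clear] — {back_panel, runner, top}
4. divider@(0, 0) [-x clear] — {back_panel, divider, runner, top}
5. rail@(-1, 0) [-y clear] — {back_panel, divider, rail, runner, top}
6. side_panel@(-1, 1) [-x clear] — {back_panel, divider, rail, runner, side_panel, top}

back_panel; runner; top; divider; rail; side_panel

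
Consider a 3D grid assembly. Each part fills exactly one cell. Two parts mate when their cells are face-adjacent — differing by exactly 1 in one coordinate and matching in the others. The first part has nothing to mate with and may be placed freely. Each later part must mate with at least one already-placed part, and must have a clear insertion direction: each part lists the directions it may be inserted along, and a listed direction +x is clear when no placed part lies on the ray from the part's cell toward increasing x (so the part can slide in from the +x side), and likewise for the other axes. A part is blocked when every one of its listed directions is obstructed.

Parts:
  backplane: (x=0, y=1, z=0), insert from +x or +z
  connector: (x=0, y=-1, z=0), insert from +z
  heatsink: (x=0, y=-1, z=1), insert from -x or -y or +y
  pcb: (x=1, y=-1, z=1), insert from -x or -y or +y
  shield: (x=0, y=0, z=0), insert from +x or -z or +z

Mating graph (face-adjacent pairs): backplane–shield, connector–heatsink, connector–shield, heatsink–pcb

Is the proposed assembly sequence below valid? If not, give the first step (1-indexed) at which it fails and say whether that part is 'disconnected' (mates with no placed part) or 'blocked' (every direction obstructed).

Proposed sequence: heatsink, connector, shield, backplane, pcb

1. heatsink@(0, -1, 1) [-x clear] — {heatsink}
2. connector@(0, -1, 0) — +z all obstructed ⇒ blocked

Invalid at step 2 (blocked)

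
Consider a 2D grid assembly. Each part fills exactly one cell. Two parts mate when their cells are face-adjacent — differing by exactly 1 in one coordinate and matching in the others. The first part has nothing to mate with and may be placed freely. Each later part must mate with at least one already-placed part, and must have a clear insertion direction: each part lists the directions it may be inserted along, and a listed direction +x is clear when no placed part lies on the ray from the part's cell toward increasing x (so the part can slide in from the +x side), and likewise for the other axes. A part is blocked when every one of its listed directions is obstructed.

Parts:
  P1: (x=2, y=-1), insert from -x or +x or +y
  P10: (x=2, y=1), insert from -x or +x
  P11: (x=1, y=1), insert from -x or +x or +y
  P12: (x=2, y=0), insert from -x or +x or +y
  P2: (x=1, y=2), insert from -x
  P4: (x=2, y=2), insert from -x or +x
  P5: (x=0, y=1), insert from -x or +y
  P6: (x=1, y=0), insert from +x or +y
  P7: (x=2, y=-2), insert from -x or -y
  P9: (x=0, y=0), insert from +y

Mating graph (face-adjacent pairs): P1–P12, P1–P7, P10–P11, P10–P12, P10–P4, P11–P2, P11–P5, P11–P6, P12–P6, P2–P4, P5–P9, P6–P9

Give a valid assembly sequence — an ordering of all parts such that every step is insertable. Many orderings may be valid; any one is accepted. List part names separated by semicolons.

1. P10@(2, 1) [-x clear] — {P10}
2. P4@(2, 2) [-x clear] — {P10, P4}
3. P12@(2, 0) [-x clear] — {P10, P12, P4}
4. P1@(2, -1) [-x clear] — {P1, P10, P12, P4}
5. P6@(1, 0) [+y clear] — {P1, P10, P12, P4, P6}
6. P9@(0, 0) [+y clear] — {P1, P10, P12, P4, P6, P9}
7. P5@(0, 1) [-x clear] — {P1, P10, P12, P4, P5, P6, P9}
8. P11@(1, 1) [+y clear] — {P1, P10, P11, P12, P4, P5, P6, P9}
9. P2@(1, 2) [-x clear] — {P1, P10, P11, P12, P2, P4, P5, P6, P9}
10. P7@(2, -2) [-x clear] — {P1, P10, P11, P12, P2, P4, P5, P6, P7, P9}

P10; P4; P12; P1; P6; P9; P5; P11; P2; P7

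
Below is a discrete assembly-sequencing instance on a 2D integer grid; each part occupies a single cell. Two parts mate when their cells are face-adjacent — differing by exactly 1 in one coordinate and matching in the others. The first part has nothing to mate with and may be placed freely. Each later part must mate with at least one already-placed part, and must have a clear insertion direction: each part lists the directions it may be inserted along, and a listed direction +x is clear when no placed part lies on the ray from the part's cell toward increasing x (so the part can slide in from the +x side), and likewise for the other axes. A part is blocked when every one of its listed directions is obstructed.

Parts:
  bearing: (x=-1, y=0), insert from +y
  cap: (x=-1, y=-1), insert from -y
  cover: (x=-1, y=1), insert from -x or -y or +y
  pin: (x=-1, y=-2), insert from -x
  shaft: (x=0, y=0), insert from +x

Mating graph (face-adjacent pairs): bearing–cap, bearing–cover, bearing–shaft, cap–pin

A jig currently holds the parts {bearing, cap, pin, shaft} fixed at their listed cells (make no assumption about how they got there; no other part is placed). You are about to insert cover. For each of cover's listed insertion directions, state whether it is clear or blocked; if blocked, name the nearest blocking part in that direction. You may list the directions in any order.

-x: ray from cover(-1, 1) has no placed part ⇒ clear
-y: nearest on ray is bearing@(-1, 0) ⇒ blocked
+y: ray from cover(-1, 1) has no placed part ⇒ clear

+y: clear; -x: clear; -y: blocked by bearing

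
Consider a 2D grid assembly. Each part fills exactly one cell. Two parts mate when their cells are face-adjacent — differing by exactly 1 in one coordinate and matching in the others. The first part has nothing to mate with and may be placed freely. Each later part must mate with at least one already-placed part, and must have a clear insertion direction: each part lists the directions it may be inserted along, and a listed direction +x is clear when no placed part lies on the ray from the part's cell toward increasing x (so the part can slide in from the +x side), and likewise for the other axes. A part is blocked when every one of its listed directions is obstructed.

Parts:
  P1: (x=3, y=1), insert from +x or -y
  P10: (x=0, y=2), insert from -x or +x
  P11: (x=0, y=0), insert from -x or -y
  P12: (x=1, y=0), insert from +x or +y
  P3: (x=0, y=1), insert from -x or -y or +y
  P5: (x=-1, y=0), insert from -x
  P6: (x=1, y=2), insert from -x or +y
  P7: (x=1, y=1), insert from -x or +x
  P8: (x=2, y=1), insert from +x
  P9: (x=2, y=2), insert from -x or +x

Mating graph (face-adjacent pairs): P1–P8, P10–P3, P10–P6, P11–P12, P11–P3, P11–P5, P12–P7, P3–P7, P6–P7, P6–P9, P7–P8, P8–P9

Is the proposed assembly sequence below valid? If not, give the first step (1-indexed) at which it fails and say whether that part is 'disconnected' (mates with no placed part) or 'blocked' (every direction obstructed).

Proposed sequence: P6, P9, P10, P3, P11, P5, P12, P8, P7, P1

Invalid at step 9 (blocked)

1. P6@(1, 2) [-x clear] — {P6}
2. P9@(2, 2) [+x clear] — {P6, P9}
3. P10@(0, 2) [-x clear] — {P10, P6, P9}
4. P3@(0, 1) [-x clear] — {P10, P3, P6, P9}
5. P11@(0, 0) [-x clear] — {P10, P11, P3, P6, P9}
6. P5@(-1, 0) [-x clear] — {P10, P11, P3, P5, P6, P9}
7. P12@(1, 0) [+x clear] — {P10, P11, P12, P3, P5, P6, P9}
8. P8@(2, 1) [+x clear] — {P10, P11, P12, P3, P5, P6, P8, P9}
9. P7@(1, 1) — -x/+x all obstructed ⇒ blocked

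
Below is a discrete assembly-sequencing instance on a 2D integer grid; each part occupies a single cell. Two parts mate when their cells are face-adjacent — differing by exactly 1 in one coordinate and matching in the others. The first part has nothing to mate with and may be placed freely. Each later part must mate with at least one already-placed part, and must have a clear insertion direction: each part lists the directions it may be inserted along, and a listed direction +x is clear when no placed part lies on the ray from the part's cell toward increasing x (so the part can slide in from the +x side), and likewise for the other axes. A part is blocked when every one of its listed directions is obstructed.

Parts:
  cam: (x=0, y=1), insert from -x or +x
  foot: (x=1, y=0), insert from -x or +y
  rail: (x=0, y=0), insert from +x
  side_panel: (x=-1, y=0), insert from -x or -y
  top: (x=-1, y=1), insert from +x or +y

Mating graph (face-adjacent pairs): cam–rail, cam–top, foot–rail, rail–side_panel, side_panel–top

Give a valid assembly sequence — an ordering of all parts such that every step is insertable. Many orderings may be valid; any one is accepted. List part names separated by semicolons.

cam; top; side_panel; rail; foot

1. cam@(0, 1) [-x clear] — {cam}
2. top@(-1, 1) [+y clear] — {cam, top}
3. side_panel@(-1, 0) [-x clear] — {cam, side_panel, top}
4. rail@(0, 0) [+x clear] — {cam, rail, side_panel, top}
5. foot@(1, 0) [+y clear] — {cam, foot, rail, side_panel, top}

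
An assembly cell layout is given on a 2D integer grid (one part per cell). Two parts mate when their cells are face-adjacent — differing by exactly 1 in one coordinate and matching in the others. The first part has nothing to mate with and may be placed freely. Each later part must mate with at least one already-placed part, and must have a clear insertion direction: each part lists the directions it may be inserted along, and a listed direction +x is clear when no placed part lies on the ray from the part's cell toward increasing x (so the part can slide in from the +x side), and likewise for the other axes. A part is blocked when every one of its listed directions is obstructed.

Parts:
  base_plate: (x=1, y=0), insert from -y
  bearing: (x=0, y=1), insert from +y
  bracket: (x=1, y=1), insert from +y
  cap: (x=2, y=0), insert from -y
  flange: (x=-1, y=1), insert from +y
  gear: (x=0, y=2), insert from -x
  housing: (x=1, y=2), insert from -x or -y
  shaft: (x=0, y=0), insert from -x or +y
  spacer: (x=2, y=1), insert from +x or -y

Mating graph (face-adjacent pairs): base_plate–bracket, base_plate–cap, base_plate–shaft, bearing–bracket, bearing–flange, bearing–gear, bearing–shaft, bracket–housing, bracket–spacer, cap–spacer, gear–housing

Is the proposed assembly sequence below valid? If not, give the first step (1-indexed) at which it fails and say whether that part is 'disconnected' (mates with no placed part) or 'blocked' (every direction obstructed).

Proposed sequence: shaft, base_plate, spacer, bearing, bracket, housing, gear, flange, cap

Invalid at step 3 (disconnected)

1. shaft@(0, 0) [-x clear] — {shaft}
2. base_plate@(1, 0) [-y clear] — {base_plate, shaft}
3. spacer@(2, 1) — no placed neighbour ⇒ disconnected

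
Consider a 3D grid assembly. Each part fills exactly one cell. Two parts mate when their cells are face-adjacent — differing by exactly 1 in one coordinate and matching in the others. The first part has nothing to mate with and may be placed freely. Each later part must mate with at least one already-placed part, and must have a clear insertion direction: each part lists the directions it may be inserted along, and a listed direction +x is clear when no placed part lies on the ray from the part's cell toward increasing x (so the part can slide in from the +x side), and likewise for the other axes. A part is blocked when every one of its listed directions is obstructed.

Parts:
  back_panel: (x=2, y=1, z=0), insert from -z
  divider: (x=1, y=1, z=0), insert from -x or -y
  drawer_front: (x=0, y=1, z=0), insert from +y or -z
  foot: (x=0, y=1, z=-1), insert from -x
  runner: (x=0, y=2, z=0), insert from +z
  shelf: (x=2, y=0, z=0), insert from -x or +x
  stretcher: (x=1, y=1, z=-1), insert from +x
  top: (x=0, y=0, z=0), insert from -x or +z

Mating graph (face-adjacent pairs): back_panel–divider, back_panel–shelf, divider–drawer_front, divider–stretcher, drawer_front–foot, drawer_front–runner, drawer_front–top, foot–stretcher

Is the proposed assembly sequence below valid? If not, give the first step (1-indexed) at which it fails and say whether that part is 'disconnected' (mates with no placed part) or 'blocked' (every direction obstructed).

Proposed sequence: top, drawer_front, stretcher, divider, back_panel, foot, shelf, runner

Invalid at step 3 (disconnected)

1. top@(0, 0, 0) [-x clear] — {top}
2. drawer_front@(0, 1, 0) [+y clear] — {drawer_front, top}
3. stretcher@(1, 1, -1) — no placed neighbour ⇒ disconnected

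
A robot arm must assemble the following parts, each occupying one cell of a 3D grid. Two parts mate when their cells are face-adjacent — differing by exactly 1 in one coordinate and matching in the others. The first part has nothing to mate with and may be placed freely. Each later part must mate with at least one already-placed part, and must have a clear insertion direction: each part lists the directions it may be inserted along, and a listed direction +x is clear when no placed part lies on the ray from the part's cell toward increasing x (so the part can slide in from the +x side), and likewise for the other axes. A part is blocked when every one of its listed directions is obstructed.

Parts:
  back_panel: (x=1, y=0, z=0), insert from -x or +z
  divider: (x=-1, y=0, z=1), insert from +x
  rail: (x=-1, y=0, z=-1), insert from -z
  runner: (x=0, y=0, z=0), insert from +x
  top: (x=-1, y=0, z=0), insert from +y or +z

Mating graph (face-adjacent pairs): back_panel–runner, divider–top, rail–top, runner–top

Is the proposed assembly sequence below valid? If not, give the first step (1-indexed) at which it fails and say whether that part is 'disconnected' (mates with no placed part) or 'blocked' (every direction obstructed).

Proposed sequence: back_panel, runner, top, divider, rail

Invalid at step 2 (blocked)

1. back_panel@(1, 0, 0) [-x clear] — {back_panel}
2. runner@(0, 0, 0) — +x all obstructed ⇒ blocked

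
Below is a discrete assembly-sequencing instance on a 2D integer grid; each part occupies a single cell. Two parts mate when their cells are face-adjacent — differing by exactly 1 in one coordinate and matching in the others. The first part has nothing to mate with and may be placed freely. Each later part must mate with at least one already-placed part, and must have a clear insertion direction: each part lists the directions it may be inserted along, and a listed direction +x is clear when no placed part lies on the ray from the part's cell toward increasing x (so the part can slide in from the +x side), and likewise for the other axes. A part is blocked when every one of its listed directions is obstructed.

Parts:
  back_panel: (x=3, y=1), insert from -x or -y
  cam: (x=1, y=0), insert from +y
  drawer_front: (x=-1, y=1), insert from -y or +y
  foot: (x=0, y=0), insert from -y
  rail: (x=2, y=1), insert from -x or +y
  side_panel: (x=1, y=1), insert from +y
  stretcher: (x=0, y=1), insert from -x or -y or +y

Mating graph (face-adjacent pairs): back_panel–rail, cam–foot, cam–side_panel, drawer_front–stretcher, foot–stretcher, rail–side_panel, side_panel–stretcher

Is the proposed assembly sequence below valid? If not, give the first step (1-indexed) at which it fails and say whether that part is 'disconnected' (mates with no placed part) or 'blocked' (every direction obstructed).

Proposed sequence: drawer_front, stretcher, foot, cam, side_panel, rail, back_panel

1. drawer_front@(-1, 1) [-y clear] — {drawer_front}
2. stretcher@(0, 1) [-y clear] — {drawer_front, stretcher}
3. foot@(0, 0) [-y clear] — {drawer_front, foot, stretcher}
4. cam@(1, 0) [+y clear] — {cam, drawer_front, foot, stretcher}
5. side_panel@(1, 1) [+y clear] — {cam, drawer_front, foot, side_panel, stretcher}
6. rail@(2, 1) [+y clear] — {cam, drawer_front, foot, rail, side_panel, stretcher}
7. back_panel@(3, 1) [-y clear] — {back_panel, cam, drawer_front, foot, rail, side_panel, stretcher}

Valid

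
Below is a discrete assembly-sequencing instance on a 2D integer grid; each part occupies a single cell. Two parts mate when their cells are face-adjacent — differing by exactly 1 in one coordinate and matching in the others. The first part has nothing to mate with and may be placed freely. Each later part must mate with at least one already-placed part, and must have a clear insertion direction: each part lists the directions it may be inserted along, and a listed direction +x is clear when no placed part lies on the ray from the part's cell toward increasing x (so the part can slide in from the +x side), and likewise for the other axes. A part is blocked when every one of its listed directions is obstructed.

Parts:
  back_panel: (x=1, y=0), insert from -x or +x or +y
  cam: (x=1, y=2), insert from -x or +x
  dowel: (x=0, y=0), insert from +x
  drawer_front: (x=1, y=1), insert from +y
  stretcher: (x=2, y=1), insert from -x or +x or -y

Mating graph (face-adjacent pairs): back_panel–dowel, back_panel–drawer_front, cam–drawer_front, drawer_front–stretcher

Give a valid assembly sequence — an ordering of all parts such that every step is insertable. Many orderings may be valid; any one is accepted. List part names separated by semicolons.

1. dowel@(0, 0) [+x clear] — {dowel}
2. back_panel@(1, 0) [+x clear] — {back_panel, dowel}
3. drawer_front@(1, 1) [+y clear] — {back_panel, dowel, drawer_front}
4. stretcher@(2, 1) [+x clear] — {back_panel, dowel, drawer_front, stretcher}
5. cam@(1, 2) [-x clear] — {back_panel, cam, dowel, drawer_front, stretcher}

dowel; back_panel; drawer_front; stretcher; cam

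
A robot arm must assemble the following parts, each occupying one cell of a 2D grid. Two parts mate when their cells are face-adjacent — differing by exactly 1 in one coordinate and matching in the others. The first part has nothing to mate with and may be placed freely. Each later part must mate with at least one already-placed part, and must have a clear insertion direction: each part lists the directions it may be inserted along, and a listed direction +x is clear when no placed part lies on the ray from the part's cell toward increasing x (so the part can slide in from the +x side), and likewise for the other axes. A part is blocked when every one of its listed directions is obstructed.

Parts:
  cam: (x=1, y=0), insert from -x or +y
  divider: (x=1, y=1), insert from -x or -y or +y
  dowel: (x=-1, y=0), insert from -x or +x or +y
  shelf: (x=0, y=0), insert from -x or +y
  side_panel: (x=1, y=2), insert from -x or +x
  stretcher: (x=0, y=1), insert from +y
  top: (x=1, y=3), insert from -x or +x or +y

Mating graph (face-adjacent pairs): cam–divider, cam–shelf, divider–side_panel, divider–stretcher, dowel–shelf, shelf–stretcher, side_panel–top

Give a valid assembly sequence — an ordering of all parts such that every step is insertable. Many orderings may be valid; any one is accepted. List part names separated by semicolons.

1. divider@(1, 1) [-x clear] — {divider}
2. side_panel@(1, 2) [-x clear] — {divider, side_panel}
3. top@(1, 3) [-x clear] — {divider, side_panel, top}
4. cam@(1, 0) [-x clear] — {cam, divider, side_panel, top}
5. shelf@(0, 0) [-x clear] — {cam, divider, shelf, side_panel, top}
6. dowel@(-1, 0) [-x clear] — {cam, divider, dowel, shelf, side_panel, top}
7. stretcher@(0, 1) [+y clear] — {cam, divider, dowel, shelf, side_panel, stretcher, top}

divider; side_panel; top; cam; shelf; dowel; stretcher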